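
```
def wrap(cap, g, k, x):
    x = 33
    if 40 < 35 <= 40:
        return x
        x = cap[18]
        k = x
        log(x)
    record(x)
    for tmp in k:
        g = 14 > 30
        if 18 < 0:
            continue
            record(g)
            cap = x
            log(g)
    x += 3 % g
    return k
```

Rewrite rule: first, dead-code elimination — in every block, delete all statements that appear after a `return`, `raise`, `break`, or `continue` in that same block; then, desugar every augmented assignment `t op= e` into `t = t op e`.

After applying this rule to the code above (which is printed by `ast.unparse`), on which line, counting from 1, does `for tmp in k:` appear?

Transformed code:
def wrap(cap, g, k, x):
    x = 33
    if 40 < 35 <= 40:
        return x
    record(x)
    for tmp in k:
        g = 14 > 30
        if 18 < 0:
            continue
    x = x + 3 % g
    return k

6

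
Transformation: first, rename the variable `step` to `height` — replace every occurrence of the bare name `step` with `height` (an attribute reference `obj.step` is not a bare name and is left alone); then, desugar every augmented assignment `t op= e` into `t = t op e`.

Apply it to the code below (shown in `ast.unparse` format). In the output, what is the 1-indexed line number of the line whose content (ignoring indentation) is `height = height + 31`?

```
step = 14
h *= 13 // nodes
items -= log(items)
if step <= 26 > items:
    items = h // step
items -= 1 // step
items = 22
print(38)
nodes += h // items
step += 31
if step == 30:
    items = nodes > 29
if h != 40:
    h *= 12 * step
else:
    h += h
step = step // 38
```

10

Transformed code:
height = 14
h = h * (13 // nodes)
items = items - log(items)
if height <= 26 > items:
    items = h // height
items = items - 1 // height
items = 22
print(38)
nodes = nodes + h // items
height = height + 31
if height == 30:
    items = nodes > 29
if h != 40:
    h = h * (12 * height)
else:
    h = h + h
height = height // 38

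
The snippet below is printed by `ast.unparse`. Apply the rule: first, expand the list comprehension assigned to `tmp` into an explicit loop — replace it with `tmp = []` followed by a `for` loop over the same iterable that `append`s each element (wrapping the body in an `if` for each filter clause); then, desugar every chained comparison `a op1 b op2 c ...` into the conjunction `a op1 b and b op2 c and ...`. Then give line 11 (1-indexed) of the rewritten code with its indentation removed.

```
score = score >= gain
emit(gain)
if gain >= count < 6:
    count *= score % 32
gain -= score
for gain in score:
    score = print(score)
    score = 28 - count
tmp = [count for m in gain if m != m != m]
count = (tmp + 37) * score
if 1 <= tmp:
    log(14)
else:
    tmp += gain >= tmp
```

if m != m and m != m:

Transformed code:
score = score >= gain
emit(gain)
if gain >= count and count < 6:
    count *= score % 32
gain -= score
for gain in score:
    score = print(score)
    score = 28 - count
tmp = []
for m in gain:
    if m != m and m != m:
        tmp.append(count)
count = (tmp + 37) * score
if 1 <= tmp:
    log(14)
else:
    tmp += gain >= tmp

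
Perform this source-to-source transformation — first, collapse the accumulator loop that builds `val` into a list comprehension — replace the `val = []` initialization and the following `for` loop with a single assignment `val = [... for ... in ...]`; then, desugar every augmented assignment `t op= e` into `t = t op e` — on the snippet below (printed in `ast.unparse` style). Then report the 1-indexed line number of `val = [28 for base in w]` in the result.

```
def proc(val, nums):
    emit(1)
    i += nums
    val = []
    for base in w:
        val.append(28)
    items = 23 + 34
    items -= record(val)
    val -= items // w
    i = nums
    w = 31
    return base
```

4

Transformed code:
def proc(val, nums):
    emit(1)
    i = i + nums
    val = [28 for base in w]
    items = 23 + 34
    items = items - record(val)
    val = val - items // w
    i = nums
    w = 31
    return base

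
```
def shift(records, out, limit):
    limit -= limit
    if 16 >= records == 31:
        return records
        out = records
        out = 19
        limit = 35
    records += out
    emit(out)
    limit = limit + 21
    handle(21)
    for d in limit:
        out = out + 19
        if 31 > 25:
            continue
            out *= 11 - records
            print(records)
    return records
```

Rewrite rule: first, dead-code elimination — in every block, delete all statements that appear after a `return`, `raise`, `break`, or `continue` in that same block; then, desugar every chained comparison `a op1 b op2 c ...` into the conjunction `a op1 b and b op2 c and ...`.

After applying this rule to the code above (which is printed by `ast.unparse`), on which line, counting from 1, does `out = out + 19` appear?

Transformed code:
def shift(records, out, limit):
    limit -= limit
    if 16 >= records and records == 31:
        return records
    records += out
    emit(out)
    limit = limit + 21
    handle(21)
    for d in limit:
        out = out + 19
        if 31 > 25:
            continue
    return records

10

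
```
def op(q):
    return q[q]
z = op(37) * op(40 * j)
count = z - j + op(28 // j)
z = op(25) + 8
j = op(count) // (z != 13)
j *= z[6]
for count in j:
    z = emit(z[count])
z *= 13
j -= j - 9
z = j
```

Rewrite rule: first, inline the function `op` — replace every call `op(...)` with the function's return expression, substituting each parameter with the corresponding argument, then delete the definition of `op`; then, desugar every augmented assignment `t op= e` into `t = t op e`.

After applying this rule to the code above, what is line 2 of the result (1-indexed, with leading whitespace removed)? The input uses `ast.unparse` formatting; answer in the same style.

Transformed code:
z = 37[37] * (40 * j)[40 * j]
count = z - j + (28 // j)[28 // j]
z = 25[25] + 8
j = count[count] // (z != 13)
j = j * z[6]
for count in j:
    z = emit(z[count])
z = z * 13
j = j - (j - 9)
z = j

count = z - j + (28 // j)[28 // j]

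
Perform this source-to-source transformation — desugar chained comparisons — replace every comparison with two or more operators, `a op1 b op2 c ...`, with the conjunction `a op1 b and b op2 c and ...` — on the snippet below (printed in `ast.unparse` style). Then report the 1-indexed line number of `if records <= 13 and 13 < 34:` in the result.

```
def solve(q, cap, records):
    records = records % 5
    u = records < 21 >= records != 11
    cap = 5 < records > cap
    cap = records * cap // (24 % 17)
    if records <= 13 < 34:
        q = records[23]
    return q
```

6

Transformed code:
def solve(q, cap, records):
    records = records % 5
    u = records < 21 and 21 >= records and (records != 11)
    cap = 5 < records and records > cap
    cap = records * cap // (24 % 17)
    if records <= 13 and 13 < 34:
        q = records[23]
    return q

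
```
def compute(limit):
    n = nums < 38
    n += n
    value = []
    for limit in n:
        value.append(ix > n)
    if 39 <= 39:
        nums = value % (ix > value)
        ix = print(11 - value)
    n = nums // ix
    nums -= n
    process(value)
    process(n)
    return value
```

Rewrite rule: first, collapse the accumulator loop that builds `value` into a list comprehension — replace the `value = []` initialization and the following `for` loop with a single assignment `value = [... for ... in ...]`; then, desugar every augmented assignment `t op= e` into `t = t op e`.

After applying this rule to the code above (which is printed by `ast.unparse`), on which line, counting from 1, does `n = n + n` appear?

3

Transformed code:
def compute(limit):
    n = nums < 38
    n = n + n
    value = [ix > n for limit in n]
    if 39 <= 39:
        nums = value % (ix > value)
        ix = print(11 - value)
    n = nums // ix
    nums = nums - n
    process(value)
    process(n)
    return value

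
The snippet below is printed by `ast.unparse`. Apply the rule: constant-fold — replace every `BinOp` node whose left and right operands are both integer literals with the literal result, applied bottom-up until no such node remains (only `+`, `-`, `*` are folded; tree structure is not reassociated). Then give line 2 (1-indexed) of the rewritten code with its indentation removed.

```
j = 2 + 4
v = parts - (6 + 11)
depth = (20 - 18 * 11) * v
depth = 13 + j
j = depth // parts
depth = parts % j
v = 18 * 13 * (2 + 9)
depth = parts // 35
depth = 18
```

v = parts - 17

Transformed code:
j = 6
v = parts - 17
depth = -178 * v
depth = 13 + j
j = depth // parts
depth = parts % j
v = 2574
depth = parts // 35
depth = 18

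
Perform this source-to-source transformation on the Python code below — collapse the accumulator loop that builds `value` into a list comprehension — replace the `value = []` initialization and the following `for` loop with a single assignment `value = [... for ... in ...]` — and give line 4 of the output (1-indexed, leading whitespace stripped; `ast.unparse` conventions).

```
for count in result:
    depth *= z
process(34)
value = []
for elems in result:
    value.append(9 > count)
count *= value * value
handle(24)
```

Transformed code:
for count in result:
    depth *= z
process(34)
value = [9 > count for elems in result]
count *= value * value
handle(24)

value = [9 > count for elems in result]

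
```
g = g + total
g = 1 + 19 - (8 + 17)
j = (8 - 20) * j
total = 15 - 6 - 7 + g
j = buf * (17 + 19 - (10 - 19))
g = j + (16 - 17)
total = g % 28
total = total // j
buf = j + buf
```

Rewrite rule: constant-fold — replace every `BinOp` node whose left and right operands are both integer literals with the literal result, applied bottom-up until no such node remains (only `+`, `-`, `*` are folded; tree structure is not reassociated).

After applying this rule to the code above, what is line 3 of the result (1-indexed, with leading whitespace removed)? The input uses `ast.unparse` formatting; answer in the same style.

j = -12 * j

Transformed code:
g = g + total
g = -5
j = -12 * j
total = 2 + g
j = buf * 45
g = j + -1
total = g % 28
total = total // j
buf = j + buf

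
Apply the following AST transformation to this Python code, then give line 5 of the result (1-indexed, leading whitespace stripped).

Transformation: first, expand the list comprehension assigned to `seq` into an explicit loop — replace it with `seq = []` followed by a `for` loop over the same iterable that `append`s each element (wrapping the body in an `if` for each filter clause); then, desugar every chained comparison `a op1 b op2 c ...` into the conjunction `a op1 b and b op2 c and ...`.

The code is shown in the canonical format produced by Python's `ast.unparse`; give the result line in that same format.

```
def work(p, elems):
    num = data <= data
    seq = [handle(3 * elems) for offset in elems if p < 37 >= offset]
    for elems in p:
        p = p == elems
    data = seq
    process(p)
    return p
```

Transformed code:
def work(p, elems):
    num = data <= data
    seq = []
    for offset in elems:
        if p < 37 and 37 >= offset:
            seq.append(handle(3 * elems))
    for elems in p:
        p = p == elems
    data = seq
    process(p)
    return p

if p < 37 and 37 >= offset:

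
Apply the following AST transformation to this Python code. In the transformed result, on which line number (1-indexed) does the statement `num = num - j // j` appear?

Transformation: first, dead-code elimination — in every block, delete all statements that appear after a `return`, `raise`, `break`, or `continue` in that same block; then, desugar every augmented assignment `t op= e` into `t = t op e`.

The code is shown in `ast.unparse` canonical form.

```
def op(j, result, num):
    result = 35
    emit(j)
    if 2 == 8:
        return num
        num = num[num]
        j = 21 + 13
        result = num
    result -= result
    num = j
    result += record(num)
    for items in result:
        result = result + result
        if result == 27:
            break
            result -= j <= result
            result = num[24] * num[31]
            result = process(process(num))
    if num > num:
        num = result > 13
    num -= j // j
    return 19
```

15

Transformed code:
def op(j, result, num):
    result = 35
    emit(j)
    if 2 == 8:
        return num
    result = result - result
    num = j
    result = result + record(num)
    for items in result:
        result = result + result
        if result == 27:
            break
    if num > num:
        num = result > 13
    num = num - j // j
    return 19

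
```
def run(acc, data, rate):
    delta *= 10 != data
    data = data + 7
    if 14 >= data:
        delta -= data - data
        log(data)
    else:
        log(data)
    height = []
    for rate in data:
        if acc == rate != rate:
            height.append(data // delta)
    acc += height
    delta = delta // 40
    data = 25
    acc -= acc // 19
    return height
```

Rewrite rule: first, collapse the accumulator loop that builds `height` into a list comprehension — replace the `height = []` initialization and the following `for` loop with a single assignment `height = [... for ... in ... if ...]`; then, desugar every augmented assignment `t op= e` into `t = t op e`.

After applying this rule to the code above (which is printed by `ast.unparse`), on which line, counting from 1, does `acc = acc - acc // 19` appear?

Transformed code:
def run(acc, data, rate):
    delta = delta * (10 != data)
    data = data + 7
    if 14 >= data:
        delta = delta - (data - data)
        log(data)
    else:
        log(data)
    height = [data // delta for rate in data if acc == rate != rate]
    acc = acc + height
    delta = delta // 40
    data = 25
    acc = acc - acc // 19
    return height

13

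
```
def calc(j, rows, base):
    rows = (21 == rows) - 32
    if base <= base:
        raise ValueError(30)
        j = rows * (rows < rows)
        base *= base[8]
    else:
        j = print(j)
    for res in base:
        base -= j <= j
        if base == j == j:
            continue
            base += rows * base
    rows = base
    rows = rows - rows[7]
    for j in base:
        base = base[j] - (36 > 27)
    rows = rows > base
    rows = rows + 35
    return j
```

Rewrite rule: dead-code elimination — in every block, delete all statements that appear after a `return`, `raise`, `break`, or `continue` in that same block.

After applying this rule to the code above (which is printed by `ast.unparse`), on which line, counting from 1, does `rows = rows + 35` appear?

16

Transformed code:
def calc(j, rows, base):
    rows = (21 == rows) - 32
    if base <= base:
        raise ValueError(30)
    else:
        j = print(j)
    for res in base:
        base -= j <= j
        if base == j == j:
            continue
    rows = base
    rows = rows - rows[7]
    for j in base:
        base = base[j] - (36 > 27)
    rows = rows > base
    rows = rows + 35
    return j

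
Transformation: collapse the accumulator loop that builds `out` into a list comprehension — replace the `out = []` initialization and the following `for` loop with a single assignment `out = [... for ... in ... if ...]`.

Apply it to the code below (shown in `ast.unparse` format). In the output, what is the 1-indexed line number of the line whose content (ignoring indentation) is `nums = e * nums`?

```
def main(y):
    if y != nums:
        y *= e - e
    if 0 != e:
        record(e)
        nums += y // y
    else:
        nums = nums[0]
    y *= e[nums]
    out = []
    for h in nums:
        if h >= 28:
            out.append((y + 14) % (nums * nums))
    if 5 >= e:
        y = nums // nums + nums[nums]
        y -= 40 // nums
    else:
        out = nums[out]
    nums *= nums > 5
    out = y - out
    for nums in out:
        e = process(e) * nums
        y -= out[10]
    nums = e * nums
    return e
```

Transformed code:
def main(y):
    if y != nums:
        y *= e - e
    if 0 != e:
        record(e)
        nums += y // y
    else:
        nums = nums[0]
    y *= e[nums]
    out = [(y + 14) % (nums * nums) for h in nums if h >= 28]
    if 5 >= e:
        y = nums // nums + nums[nums]
        y -= 40 // nums
    else:
        out = nums[out]
    nums *= nums > 5
    out = y - out
    for nums in out:
        e = process(e) * nums
        y -= out[10]
    nums = e * nums
    return e

21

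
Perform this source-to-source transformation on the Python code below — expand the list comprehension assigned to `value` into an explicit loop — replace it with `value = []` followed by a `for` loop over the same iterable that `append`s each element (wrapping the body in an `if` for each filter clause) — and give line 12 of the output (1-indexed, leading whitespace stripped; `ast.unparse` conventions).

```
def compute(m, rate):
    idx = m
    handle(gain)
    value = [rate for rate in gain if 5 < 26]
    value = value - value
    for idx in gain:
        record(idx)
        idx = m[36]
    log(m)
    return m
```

log(m)

Transformed code:
def compute(m, rate):
    idx = m
    handle(gain)
    value = []
    for rate in gain:
        if 5 < 26:
            value.append(rate)
    value = value - value
    for idx in gain:
        record(idx)
        idx = m[36]
    log(m)
    return m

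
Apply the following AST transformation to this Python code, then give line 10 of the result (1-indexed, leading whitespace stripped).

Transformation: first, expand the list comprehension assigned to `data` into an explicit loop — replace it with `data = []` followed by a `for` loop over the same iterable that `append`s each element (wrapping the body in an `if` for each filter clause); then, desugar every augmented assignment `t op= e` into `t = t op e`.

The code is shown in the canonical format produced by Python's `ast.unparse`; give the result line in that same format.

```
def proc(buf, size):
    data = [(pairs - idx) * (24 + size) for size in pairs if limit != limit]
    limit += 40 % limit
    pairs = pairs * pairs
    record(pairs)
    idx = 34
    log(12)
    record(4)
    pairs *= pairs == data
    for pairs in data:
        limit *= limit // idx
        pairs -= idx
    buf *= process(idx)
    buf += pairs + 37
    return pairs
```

Transformed code:
def proc(buf, size):
    data = []
    for size in pairs:
        if limit != limit:
            data.append((pairs - idx) * (24 + size))
    limit = limit + 40 % limit
    pairs = pairs * pairs
    record(pairs)
    idx = 34
    log(12)
    record(4)
    pairs = pairs * (pairs == data)
    for pairs in data:
        limit = limit * (limit // idx)
        pairs = pairs - idx
    buf = buf * process(idx)
    buf = buf + (pairs + 37)
    return pairs

log(12)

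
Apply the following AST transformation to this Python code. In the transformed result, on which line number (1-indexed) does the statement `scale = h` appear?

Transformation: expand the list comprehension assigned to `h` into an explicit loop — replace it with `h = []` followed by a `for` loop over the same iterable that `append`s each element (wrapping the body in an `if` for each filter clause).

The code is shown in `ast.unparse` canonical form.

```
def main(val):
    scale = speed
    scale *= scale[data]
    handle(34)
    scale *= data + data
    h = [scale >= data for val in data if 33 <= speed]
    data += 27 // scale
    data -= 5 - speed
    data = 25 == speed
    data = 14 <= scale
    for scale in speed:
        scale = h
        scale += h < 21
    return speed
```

Transformed code:
def main(val):
    scale = speed
    scale *= scale[data]
    handle(34)
    scale *= data + data
    h = []
    for val in data:
        if 33 <= speed:
            h.append(scale >= data)
    data += 27 // scale
    data -= 5 - speed
    data = 25 == speed
    data = 14 <= scale
    for scale in speed:
        scale = h
        scale += h < 21
    return speed

15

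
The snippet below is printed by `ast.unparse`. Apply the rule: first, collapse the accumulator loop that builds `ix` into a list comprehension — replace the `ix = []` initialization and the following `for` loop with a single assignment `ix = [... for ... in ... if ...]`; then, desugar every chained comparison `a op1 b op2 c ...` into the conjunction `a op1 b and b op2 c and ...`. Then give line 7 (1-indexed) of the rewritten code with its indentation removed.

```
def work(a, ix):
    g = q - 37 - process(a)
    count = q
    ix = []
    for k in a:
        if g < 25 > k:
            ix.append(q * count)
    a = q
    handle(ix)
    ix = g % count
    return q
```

Transformed code:
def work(a, ix):
    g = q - 37 - process(a)
    count = q
    ix = [q * count for k in a if g < 25 and 25 > k]
    a = q
    handle(ix)
    ix = g % count
    return q

ix = g % count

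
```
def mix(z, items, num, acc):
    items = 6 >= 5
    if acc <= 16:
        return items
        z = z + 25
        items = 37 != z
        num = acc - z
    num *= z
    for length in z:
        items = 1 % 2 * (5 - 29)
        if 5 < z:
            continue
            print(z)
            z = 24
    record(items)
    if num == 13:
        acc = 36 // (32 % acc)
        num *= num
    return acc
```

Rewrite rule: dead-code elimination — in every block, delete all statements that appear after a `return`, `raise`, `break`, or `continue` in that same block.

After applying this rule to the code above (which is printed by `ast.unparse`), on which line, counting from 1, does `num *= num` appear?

Transformed code:
def mix(z, items, num, acc):
    items = 6 >= 5
    if acc <= 16:
        return items
    num *= z
    for length in z:
        items = 1 % 2 * (5 - 29)
        if 5 < z:
            continue
    record(items)
    if num == 13:
        acc = 36 // (32 % acc)
        num *= num
    return acc

13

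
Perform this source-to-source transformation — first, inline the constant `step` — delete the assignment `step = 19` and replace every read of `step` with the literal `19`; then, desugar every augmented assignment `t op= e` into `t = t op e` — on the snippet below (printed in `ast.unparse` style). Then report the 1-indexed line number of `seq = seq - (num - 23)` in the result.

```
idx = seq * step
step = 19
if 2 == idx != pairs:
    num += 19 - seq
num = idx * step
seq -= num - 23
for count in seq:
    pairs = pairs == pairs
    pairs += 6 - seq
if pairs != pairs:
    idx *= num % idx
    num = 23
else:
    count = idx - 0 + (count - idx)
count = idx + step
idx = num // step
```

5

Transformed code:
idx = seq * 19
if 2 == idx != pairs:
    num = num + (19 - seq)
num = idx * 19
seq = seq - (num - 23)
for count in seq:
    pairs = pairs == pairs
    pairs = pairs + (6 - seq)
if pairs != pairs:
    idx = idx * (num % idx)
    num = 23
else:
    count = idx - 0 + (count - idx)
count = idx + 19
idx = num // 19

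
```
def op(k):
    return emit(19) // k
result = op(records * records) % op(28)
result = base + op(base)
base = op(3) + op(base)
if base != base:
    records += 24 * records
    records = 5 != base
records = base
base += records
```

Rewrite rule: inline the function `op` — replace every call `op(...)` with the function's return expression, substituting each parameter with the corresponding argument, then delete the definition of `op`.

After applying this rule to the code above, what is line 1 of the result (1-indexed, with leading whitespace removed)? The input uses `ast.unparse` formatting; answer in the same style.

result = emit(19) // (records * records) % (emit(19) // 28)

Transformed code:
result = emit(19) // (records * records) % (emit(19) // 28)
result = base + emit(19) // base
base = emit(19) // 3 + emit(19) // base
if base != base:
    records += 24 * records
    records = 5 != base
records = base
base += records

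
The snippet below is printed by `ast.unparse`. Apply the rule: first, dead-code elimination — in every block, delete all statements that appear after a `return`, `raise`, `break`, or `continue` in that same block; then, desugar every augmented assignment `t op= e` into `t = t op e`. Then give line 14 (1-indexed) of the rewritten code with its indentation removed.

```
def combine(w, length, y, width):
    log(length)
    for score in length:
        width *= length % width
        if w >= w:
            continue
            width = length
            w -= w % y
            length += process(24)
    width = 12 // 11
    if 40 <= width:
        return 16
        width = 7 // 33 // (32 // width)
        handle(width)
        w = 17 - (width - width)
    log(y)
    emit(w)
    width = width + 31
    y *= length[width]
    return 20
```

return 20

Transformed code:
def combine(w, length, y, width):
    log(length)
    for score in length:
        width = width * (length % width)
        if w >= w:
            continue
    width = 12 // 11
    if 40 <= width:
        return 16
    log(y)
    emit(w)
    width = width + 31
    y = y * length[width]
    return 20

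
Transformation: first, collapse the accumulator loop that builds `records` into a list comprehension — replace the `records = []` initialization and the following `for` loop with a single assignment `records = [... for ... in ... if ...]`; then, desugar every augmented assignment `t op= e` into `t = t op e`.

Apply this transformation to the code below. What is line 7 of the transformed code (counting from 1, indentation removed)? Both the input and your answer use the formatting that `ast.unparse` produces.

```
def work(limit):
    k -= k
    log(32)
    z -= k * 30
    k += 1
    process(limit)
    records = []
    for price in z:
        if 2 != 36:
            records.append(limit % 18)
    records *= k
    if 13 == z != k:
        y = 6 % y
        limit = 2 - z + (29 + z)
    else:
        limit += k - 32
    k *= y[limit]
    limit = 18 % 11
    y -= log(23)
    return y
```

Transformed code:
def work(limit):
    k = k - k
    log(32)
    z = z - k * 30
    k = k + 1
    process(limit)
    records = [limit % 18 for price in z if 2 != 36]
    records = records * k
    if 13 == z != k:
        y = 6 % y
        limit = 2 - z + (29 + z)
    else:
        limit = limit + (k - 32)
    k = k * y[limit]
    limit = 18 % 11
    y = y - log(23)
    return y

records = [limit % 18 for price in z if 2 != 36]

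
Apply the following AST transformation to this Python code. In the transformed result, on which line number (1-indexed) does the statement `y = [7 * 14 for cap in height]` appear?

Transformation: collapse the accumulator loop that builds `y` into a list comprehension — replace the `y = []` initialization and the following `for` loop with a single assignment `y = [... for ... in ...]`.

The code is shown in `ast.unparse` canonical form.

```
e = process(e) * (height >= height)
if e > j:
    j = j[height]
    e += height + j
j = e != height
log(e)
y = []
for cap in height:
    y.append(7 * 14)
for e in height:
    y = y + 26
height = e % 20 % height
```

Transformed code:
e = process(e) * (height >= height)
if e > j:
    j = j[height]
    e += height + j
j = e != height
log(e)
y = [7 * 14 for cap in height]
for e in height:
    y = y + 26
height = e % 20 % height

7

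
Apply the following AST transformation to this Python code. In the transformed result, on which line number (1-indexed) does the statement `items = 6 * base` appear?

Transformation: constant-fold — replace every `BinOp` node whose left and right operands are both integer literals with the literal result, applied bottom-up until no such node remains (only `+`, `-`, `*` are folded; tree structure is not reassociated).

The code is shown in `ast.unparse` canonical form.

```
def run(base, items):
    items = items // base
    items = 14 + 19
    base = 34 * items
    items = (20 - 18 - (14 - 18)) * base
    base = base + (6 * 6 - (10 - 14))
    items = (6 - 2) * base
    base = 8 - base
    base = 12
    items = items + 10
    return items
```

Transformed code:
def run(base, items):
    items = items // base
    items = 33
    base = 34 * items
    items = 6 * base
    base = base + 40
    items = 4 * base
    base = 8 - base
    base = 12
    items = items + 10
    return items

5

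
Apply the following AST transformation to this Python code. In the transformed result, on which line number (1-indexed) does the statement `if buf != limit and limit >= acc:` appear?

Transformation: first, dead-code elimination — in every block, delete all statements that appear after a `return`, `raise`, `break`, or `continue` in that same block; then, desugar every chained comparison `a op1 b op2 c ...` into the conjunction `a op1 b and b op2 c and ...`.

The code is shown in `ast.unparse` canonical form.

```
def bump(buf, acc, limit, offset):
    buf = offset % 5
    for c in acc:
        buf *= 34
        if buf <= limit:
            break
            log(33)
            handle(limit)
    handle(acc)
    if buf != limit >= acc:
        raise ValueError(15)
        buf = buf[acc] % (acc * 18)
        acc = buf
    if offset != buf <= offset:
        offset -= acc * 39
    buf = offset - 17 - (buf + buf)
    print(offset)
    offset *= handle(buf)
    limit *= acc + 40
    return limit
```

Transformed code:
def bump(buf, acc, limit, offset):
    buf = offset % 5
    for c in acc:
        buf *= 34
        if buf <= limit:
            break
    handle(acc)
    if buf != limit and limit >= acc:
        raise ValueError(15)
    if offset != buf and buf <= offset:
        offset -= acc * 39
    buf = offset - 17 - (buf + buf)
    print(offset)
    offset *= handle(buf)
    limit *= acc + 40
    return limit

8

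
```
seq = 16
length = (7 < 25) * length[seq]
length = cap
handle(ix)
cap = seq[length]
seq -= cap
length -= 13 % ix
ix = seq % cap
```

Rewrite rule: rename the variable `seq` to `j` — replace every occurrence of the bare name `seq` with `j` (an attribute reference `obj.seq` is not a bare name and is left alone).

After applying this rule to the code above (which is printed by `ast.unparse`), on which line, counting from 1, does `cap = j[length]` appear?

5

Transformed code:
j = 16
length = (7 < 25) * length[j]
length = cap
handle(ix)
cap = j[length]
j -= cap
length -= 13 % ix
ix = j % cap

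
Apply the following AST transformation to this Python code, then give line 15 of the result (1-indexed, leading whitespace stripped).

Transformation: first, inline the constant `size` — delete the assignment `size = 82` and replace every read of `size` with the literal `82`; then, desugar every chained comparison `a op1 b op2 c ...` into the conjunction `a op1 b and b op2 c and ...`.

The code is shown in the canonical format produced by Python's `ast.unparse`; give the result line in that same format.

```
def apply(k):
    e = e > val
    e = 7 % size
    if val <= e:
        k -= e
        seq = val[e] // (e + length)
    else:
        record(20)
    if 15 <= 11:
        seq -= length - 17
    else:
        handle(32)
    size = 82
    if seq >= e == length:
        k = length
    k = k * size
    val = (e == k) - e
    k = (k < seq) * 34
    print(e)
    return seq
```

Transformed code:
def apply(k):
    e = e > val
    e = 7 % 82
    if val <= e:
        k -= e
        seq = val[e] // (e + length)
    else:
        record(20)
    if 15 <= 11:
        seq -= length - 17
    else:
        handle(32)
    if seq >= e and e == length:
        k = length
    k = k * 82
    val = (e == k) - e
    k = (k < seq) * 34
    print(e)
    return seq

k = k * 82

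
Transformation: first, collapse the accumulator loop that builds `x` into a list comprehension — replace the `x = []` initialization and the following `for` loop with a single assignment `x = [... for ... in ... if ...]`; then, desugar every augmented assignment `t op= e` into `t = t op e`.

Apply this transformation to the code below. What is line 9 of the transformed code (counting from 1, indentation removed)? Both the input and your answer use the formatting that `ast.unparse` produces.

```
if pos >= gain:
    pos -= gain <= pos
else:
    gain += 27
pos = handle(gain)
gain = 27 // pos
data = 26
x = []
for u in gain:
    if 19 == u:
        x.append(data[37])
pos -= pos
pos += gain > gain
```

pos = pos - pos

Transformed code:
if pos >= gain:
    pos = pos - (gain <= pos)
else:
    gain = gain + 27
pos = handle(gain)
gain = 27 // pos
data = 26
x = [data[37] for u in gain if 19 == u]
pos = pos - pos
pos = pos + (gain > gain)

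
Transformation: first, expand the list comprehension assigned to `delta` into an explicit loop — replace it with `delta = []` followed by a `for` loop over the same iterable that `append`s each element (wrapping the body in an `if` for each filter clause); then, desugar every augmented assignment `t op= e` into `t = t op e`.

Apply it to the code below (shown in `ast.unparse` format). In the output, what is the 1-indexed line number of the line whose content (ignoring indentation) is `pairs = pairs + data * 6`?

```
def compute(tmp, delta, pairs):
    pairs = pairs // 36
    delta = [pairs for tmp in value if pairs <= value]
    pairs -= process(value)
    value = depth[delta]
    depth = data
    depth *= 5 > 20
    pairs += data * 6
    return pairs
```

11

Transformed code:
def compute(tmp, delta, pairs):
    pairs = pairs // 36
    delta = []
    for tmp in value:
        if pairs <= value:
            delta.append(pairs)
    pairs = pairs - process(value)
    value = depth[delta]
    depth = data
    depth = depth * (5 > 20)
    pairs = pairs + data * 6
    return pairs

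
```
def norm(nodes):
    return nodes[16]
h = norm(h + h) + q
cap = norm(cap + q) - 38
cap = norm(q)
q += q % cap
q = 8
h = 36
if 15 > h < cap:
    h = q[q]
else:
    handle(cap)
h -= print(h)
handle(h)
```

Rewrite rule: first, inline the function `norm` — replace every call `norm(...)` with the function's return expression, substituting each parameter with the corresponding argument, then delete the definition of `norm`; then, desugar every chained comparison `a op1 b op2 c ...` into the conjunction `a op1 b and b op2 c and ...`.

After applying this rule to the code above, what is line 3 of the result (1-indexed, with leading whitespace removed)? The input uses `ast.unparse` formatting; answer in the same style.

Transformed code:
h = (h + h)[16] + q
cap = (cap + q)[16] - 38
cap = q[16]
q += q % cap
q = 8
h = 36
if 15 > h and h < cap:
    h = q[q]
else:
    handle(cap)
h -= print(h)
handle(h)

cap = q[16]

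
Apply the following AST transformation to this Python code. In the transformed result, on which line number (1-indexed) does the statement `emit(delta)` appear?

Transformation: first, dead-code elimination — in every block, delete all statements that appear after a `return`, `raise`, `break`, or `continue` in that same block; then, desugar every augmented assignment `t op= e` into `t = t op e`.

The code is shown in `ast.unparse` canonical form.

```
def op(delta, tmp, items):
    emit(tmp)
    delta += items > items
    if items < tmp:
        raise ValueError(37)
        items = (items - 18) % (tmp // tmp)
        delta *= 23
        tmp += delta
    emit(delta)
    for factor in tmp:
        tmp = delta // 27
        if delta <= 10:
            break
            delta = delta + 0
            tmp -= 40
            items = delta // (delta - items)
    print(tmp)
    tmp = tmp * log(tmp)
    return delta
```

6

Transformed code:
def op(delta, tmp, items):
    emit(tmp)
    delta = delta + (items > items)
    if items < tmp:
        raise ValueError(37)
    emit(delta)
    for factor in tmp:
        tmp = delta // 27
        if delta <= 10:
            break
    print(tmp)
    tmp = tmp * log(tmp)
    return delta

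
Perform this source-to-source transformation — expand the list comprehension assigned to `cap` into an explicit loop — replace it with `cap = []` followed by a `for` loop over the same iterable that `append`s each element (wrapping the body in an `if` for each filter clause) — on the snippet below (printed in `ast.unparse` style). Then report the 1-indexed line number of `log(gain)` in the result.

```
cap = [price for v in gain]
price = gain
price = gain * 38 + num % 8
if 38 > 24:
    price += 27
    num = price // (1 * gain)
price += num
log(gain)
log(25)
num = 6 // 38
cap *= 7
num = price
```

10

Transformed code:
cap = []
for v in gain:
    cap.append(price)
price = gain
price = gain * 38 + num % 8
if 38 > 24:
    price += 27
    num = price // (1 * gain)
price += num
log(gain)
log(25)
num = 6 // 38
cap *= 7
num = price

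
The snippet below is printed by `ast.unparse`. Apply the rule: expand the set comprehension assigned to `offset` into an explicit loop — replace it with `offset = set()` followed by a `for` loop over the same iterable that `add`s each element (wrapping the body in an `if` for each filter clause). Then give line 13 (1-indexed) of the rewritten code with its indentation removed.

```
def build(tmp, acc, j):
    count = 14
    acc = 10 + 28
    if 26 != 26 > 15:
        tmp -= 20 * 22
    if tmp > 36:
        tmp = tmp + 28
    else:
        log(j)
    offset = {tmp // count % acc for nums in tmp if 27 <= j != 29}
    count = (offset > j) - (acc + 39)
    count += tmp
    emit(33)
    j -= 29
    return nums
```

offset.add(tmp // count % acc)

Transformed code:
def build(tmp, acc, j):
    count = 14
    acc = 10 + 28
    if 26 != 26 > 15:
        tmp -= 20 * 22
    if tmp > 36:
        tmp = tmp + 28
    else:
        log(j)
    offset = set()
    for nums in tmp:
        if 27 <= j != 29:
            offset.add(tmp // count % acc)
    count = (offset > j) - (acc + 39)
    count += tmp
    emit(33)
    j -= 29
    return nums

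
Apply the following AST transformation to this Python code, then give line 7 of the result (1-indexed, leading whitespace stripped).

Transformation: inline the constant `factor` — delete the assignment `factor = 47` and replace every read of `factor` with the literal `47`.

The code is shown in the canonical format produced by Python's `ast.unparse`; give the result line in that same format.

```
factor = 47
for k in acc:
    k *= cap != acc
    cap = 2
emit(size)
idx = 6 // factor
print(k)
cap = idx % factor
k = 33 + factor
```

Transformed code:
for k in acc:
    k *= cap != acc
    cap = 2
emit(size)
idx = 6 // 47
print(k)
cap = idx % 47
k = 33 + 47

cap = idx % 47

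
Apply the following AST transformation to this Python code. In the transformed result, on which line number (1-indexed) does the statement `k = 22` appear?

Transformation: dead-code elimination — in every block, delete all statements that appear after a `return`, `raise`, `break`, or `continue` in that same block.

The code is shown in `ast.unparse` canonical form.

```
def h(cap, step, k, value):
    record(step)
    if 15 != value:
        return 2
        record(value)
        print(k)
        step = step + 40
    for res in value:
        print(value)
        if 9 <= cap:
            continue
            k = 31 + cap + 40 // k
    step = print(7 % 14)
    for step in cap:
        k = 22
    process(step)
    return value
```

11

Transformed code:
def h(cap, step, k, value):
    record(step)
    if 15 != value:
        return 2
    for res in value:
        print(value)
        if 9 <= cap:
            continue
    step = print(7 % 14)
    for step in cap:
        k = 22
    process(step)
    return value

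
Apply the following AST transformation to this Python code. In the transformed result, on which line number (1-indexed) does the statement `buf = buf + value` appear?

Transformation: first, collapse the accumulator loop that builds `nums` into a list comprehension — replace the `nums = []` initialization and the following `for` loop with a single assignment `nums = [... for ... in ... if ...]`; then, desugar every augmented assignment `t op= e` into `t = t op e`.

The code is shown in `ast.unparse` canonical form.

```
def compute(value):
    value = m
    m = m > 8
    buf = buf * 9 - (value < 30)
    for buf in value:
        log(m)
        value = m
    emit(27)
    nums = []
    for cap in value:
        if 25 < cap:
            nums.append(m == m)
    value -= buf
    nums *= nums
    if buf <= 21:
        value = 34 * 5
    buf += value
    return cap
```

Transformed code:
def compute(value):
    value = m
    m = m > 8
    buf = buf * 9 - (value < 30)
    for buf in value:
        log(m)
        value = m
    emit(27)
    nums = [m == m for cap in value if 25 < cap]
    value = value - buf
    nums = nums * nums
    if buf <= 21:
        value = 34 * 5
    buf = buf + value
    return cap

14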